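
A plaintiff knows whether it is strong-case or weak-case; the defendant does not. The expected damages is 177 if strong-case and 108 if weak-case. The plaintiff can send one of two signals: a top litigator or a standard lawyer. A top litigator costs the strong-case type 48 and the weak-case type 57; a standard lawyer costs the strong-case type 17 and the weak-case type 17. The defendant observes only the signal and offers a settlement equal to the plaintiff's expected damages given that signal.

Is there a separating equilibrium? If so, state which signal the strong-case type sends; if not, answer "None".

Try strong-case → top litigator, weak-case → standard lawyer:
  If types separate, top litigator earns payment 177 and standard lawyer earns 108.
  Strong-case: top litigator gives 177 − 48 = 129; standard lawyer gives 108 − 17 = 91. No deviation. ✓
  Weak-case: standard lawyer gives 108 − 17 = 91; top litigator gives 177 − 57 = 120. Would deviate. ✗
Try strong-case → standard lawyer, weak-case → top litigator:
  If types separate, standard lawyer earns payment 177 and top litigator earns 108.
  Strong-case: standard lawyer gives 177 − 17 = 160; top litigator gives 108 − 48 = 60. No deviation. ✓
  Weak-case: top litigator gives 108 − 57 = 51; standard lawyer gives 177 − 17 = 160. Would deviate. ✗
Neither assignment is incentive-compatible.

None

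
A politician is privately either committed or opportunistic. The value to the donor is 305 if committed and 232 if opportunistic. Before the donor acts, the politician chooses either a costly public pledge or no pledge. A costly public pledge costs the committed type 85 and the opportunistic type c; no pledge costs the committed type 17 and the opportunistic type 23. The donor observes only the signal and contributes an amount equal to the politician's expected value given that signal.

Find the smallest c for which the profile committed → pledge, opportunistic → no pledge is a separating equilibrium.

Under separation: pledge → committed (pays 305); no pledge → opportunistic (pays 232).
Committed: 305 − 85 = 220 ≥ 232 − 17 = 215. Holds regardless of c. ✓
Opportunistic: 232 − 23 ≥ 305 − c, so c ≥ 305 − 209 = 96.

96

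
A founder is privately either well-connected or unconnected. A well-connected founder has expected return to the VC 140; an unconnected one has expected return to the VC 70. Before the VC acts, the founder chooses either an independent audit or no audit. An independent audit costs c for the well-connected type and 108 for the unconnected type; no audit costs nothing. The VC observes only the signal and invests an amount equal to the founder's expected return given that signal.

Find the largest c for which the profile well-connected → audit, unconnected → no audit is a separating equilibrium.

70

Under separation: audit → well-connected (pays 140); no audit → unconnected (pays 70).
Unconnected: 70 − 0 = 70 ≥ 140 − 108 = 32. Holds regardless of c. ✓
Well-connected: 140 − c ≥ 70 − 0, so c ≤ 140 − 70 = 70.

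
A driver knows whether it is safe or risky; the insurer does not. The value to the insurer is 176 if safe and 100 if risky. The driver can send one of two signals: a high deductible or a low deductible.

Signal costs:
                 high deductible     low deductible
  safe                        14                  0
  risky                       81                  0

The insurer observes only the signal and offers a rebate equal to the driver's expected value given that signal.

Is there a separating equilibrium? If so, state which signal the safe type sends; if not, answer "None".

high deductible

Try safe → high deductible, risky → low deductible:
  Under separation the insurer infers type exactly: high deductible → safe (pays 176), low deductible → risky (pays 100).
  Safe: high deductible gives 176 − 14 = 162; low deductible gives 100 − 0 = 100. No deviation. ✓
  Risky: low deductible gives 100 − 0 = 100; high deductible gives 176 − 81 = 95. No deviation. ✓
Both hold — the safe type sends high deductible.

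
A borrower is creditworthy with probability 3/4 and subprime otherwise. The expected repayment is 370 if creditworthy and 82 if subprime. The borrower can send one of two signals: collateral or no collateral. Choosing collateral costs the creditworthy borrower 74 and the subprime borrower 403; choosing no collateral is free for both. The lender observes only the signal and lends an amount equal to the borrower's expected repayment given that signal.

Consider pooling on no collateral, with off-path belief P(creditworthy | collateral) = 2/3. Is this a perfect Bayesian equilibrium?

On the equilibrium path (no collateral) the lender holds the prior 3/4 and pays 3/4·370 + 1/4·82 = 298. Off-path (collateral) belief 2/3 gives 2/3·370 + 1/3·82 = 274.
Creditworthy: no collateral gives 298 − 0 = 298; collateral gives 274 − 74 = 200. Stays. ✓
Subprime: no collateral gives 298 − 0 = 298; collateral gives 274 − 403 = -129. Stays. ✓
Beliefs are Bayes-consistent on-path and both types best-respond.

Yes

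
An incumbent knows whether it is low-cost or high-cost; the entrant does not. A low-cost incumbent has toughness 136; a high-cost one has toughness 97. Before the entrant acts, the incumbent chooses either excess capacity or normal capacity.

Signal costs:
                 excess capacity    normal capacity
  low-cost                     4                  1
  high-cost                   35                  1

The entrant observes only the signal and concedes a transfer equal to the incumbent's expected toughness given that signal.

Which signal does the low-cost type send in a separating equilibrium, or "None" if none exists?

Try low-cost → excess capacity, high-cost → normal capacity:
  Under separation the entrant infers type exactly: excess capacity → low-cost (pays 136), normal capacity → high-cost (pays 97).
  Low-cost: excess capacity gives 136 − 4 = 132; normal capacity gives 97 − 1 = 96. No deviation. ✓
  High-cost: normal capacity gives 97 − 1 = 96; excess capacity gives 136 − 35 = 101. Would deviate. ✗
Try low-cost → normal capacity, high-cost → excess capacity:
  Under separation the entrant infers type exactly: normal capacity → low-cost (pays 136), excess capacity → high-cost (pays 97).
  Low-cost: normal capacity gives 136 − 1 = 135; excess capacity gives 97 − 4 = 93. No deviation. ✓
  High-cost: excess capacity gives 97 − 35 = 62; normal capacity gives 136 − 1 = 135. Would deviate. ✗
Neither assignment is incentive-compatible.

None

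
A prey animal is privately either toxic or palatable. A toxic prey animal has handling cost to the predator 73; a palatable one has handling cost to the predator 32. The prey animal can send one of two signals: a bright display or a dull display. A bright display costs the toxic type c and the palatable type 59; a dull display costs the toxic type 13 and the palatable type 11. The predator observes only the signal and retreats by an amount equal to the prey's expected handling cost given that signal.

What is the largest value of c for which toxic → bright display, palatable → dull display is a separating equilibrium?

54

Under separation: bright display → toxic (pays 73); dull display → palatable (pays 32).
Palatable: 32 − 11 = 21 ≥ 73 − 59 = 14. Holds regardless of c. ✓
Toxic: 73 − c ≥ 32 − 13, so c ≤ 73 − 19 = 54.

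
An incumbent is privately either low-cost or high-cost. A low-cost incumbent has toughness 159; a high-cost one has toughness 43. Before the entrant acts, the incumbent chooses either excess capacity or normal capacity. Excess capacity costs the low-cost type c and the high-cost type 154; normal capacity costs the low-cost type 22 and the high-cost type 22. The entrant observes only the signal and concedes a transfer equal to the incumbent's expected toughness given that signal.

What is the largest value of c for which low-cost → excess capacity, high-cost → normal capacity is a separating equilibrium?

138

Under separation: excess capacity → low-cost (pays 159); normal capacity → high-cost (pays 43).
High-cost: 43 − 22 = 21 ≥ 159 − 154 = 5. Holds regardless of c. ✓
Low-cost: 159 − c ≥ 43 − 22, so c ≤ 159 − 21 = 138.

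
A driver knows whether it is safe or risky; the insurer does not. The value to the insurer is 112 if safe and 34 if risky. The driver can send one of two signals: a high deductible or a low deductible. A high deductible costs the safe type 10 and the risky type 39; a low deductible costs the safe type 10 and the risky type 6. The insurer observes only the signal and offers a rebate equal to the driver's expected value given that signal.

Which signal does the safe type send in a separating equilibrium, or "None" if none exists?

None

Try safe → high deductible, risky → low deductible:
  If types separate, high deductible earns payment 112 and low deductible earns 34.
  Safe: high deductible gives 112 − 10 = 102; low deductible gives 34 − 10 = 24. No deviation. ✓
  Risky: low deductible gives 34 − 6 = 28; high deductible gives 112 − 39 = 73. Would deviate. ✗
Try safe → low deductible, risky → high deductible:
  If types separate, low deductible earns payment 112 and high deductible earns 34.
  Safe: low deductible gives 112 − 10 = 102; high deductible gives 34 − 10 = 24. No deviation. ✓
  Risky: high deductible gives 34 − 39 = -5; low deductible gives 112 − 6 = 106. Would deviate. ✗
Neither assignment is incentive-compatible.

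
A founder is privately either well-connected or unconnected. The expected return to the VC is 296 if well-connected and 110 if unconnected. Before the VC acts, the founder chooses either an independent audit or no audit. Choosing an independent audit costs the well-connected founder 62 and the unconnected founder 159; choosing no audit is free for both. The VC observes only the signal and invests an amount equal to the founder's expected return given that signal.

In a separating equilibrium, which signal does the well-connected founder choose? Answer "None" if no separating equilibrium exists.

None

Try well-connected → audit, unconnected → no audit:
  Under separation the VC infers type exactly: audit → well-connected (pays 296), no audit → unconnected (pays 110).
  Well-connected: audit gives 296 − 62 = 234; no audit gives 110 − 0 = 110. No deviation. ✓
  Unconnected: no audit gives 110 − 0 = 110; audit gives 296 − 159 = 137. Would deviate. ✗
Try well-connected → no audit, unconnected → audit:
  Under separation the VC infers type exactly: no audit → well-connected (pays 296), audit → unconnected (pays 110).
  Well-connected: no audit gives 296 − 0 = 296; audit gives 110 − 62 = 48. No deviation. ✓
  Unconnected: audit gives 110 − 159 = -49; no audit gives 296 − 0 = 296. Would deviate. ✗
Neither assignment is incentive-compatible.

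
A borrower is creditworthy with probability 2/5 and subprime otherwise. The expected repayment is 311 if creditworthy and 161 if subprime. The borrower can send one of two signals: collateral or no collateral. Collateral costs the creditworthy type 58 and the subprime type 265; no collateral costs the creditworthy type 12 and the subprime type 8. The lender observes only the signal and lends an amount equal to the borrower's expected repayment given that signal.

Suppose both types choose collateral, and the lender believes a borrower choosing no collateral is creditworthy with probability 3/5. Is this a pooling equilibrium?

No

On the equilibrium path (collateral) the lender holds the prior 2/5 and pays 2/5·311 + 3/5·161 = 221. Off-path (no collateral) belief 3/5 gives 3/5·311 + 2/5·161 = 251.
Creditworthy: collateral gives 221 − 58 = 163; no collateral gives 251 − 12 = 239. Deviates. ✗
Subprime: collateral gives 221 − 265 = -44; no collateral gives 251 − 8 = 243. Deviates. ✗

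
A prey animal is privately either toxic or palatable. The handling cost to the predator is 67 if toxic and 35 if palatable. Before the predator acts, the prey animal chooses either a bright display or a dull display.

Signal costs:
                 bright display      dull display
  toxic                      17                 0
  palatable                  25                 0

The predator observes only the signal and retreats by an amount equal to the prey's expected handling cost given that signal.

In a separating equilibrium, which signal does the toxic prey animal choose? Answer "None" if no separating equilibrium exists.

None

Try toxic → bright display, palatable → dull display:
  If types separate, bright display earns payment 67 and dull display earns 35.
  Toxic: bright display gives 67 − 17 = 50; dull display gives 35 − 0 = 35. No deviation. ✓
  Palatable: dull display gives 35 − 0 = 35; bright display gives 67 − 25 = 42. Would deviate. ✗
Try toxic → dull display, palatable → bright display:
  If types separate, dull display earns payment 67 and bright display earns 35.
  Toxic: dull display gives 67 − 0 = 67; bright display gives 35 − 17 = 18. No deviation. ✓
  Palatable: bright display gives 35 − 25 = 10; dull display gives 67 − 0 = 67. Would deviate. ✗
Neither assignment is incentive-compatible.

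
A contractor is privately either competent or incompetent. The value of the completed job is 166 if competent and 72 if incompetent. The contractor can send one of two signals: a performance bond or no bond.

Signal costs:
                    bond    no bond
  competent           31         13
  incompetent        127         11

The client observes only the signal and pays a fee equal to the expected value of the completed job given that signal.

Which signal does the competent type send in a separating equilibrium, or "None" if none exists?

Try competent → bond, incompetent → no bond:
  If types separate, bond earns payment 166 and no bond earns 72.
  Competent: bond gives 166 − 31 = 135; no bond gives 72 − 13 = 59. No deviation. ✓
  Incompetent: no bond gives 72 − 11 = 61; bond gives 166 − 127 = 39. No deviation. ✓
Both hold — the competent type sends bond.

bond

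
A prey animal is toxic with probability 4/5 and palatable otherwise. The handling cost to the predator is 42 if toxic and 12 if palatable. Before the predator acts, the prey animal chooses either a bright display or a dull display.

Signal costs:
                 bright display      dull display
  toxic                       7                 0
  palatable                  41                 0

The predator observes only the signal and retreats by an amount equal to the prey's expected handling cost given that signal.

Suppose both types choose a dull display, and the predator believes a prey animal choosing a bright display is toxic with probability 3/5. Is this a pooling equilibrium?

At the pooled signal (dull display) the predator holds the prior 4/5 and pays 4/5·42 + 1/5·12 = 36. Off-path (bright display) belief 3/5 gives 3/5·42 + 2/5·12 = 30.
Toxic: dull display gives 36 − 0 = 36; bright display gives 30 − 7 = 23. Stays. ✓
Palatable: dull display gives 36 − 0 = 36; bright display gives 30 − 41 = -11. Stays. ✓

Yes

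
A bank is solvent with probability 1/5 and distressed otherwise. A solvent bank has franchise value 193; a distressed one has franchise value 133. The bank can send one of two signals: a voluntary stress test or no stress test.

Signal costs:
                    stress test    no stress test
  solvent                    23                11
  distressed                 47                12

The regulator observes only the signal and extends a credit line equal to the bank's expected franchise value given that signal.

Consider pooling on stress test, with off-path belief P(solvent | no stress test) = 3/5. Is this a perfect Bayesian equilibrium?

On the equilibrium path (stress test) the regulator holds the prior 1/5 and pays 1/5·193 + 4/5·133 = 145. Off-path (no stress test) belief 3/5 gives 3/5·193 + 2/5·133 = 169.
Solvent: stress test gives 145 − 23 = 122; no stress test gives 169 − 11 = 158. Deviates. ✗
Distressed: stress test gives 145 − 47 = 98; no stress test gives 169 − 12 = 157. Deviates. ✗

No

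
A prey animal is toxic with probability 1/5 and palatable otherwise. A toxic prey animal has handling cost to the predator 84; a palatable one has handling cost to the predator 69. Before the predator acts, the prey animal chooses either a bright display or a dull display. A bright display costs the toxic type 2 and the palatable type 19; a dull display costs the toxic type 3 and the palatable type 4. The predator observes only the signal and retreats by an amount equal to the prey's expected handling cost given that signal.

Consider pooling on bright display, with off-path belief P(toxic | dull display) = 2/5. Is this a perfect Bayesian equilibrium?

On the equilibrium path (bright display) the predator holds the prior 1/5 and pays 1/5·84 + 4/5·69 = 72. Off-path (dull display) belief 2/5 gives 2/5·84 + 3/5·69 = 75.
Toxic: bright display gives 72 − 2 = 70; dull display gives 75 − 3 = 72. Deviates. ✗
Palatable: bright display gives 72 − 19 = 53; dull display gives 75 − 4 = 71. Deviates. ✗

No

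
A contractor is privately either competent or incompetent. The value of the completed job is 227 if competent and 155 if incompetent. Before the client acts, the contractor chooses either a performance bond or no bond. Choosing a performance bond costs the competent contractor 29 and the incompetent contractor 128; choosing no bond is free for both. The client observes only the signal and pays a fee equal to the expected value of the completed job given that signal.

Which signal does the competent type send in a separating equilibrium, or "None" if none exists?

bond

Try competent → bond, incompetent → no bond:
  If types separate, bond earns payment 227 and no bond earns 155.
  Competent: bond gives 227 − 29 = 198; no bond gives 155 − 0 = 155. No deviation. ✓
  Incompetent: no bond gives 155 − 0 = 155; bond gives 227 − 128 = 99. No deviation. ✓
Both hold — the competent type sends bond.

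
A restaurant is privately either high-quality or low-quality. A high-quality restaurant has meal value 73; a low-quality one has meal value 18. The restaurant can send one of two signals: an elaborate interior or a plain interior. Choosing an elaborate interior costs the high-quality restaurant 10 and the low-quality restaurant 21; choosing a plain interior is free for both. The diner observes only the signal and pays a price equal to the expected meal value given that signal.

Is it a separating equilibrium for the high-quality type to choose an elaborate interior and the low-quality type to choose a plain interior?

No

If types separate, elaborate interior earns payment 73 and plain interior earns 18.
High-quality: elaborate interior gives 73 − 10 = 63; plain interior gives 18 − 0 = 18. No deviation. ✓
Low-quality: plain interior gives 18 − 0 = 18; elaborate interior gives 73 − 21 = 52. Would deviate. ✗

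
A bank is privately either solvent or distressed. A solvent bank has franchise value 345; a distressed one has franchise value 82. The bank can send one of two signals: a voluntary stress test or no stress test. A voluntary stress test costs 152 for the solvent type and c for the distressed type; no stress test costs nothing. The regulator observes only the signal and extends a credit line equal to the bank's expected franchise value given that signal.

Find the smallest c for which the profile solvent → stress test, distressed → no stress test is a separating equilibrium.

263

Under separation: stress test → solvent (pays 345); no stress test → distressed (pays 82).
Solvent: 345 − 152 = 193 ≥ 82 − 0 = 82. Holds regardless of c. ✓
Distressed: 82 − 0 ≥ 345 − c, so c ≥ 345 − 82 = 263.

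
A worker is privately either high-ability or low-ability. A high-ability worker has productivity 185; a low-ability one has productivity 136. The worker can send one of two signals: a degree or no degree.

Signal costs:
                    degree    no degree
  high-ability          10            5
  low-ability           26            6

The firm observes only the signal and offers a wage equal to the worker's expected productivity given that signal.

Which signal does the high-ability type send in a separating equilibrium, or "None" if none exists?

Try high-ability → degree, low-ability → no degree:
  Under separation the firm infers type exactly: degree → high-ability (pays 185), no degree → low-ability (pays 136).
  High-ability: degree gives 185 − 10 = 175; no degree gives 136 − 5 = 131. No deviation. ✓
  Low-ability: no degree gives 136 − 6 = 130; degree gives 185 − 26 = 159. Would deviate. ✗
Try high-ability → no degree, low-ability → degree:
  Under separation the firm infers type exactly: no degree → high-ability (pays 185), degree → low-ability (pays 136).
  High-ability: no degree gives 185 − 5 = 180; degree gives 136 − 10 = 126. No deviation. ✓
  Low-ability: degree gives 136 − 26 = 110; no degree gives 185 − 6 = 179. Would deviate. ✗
Neither assignment is incentive-compatible.

None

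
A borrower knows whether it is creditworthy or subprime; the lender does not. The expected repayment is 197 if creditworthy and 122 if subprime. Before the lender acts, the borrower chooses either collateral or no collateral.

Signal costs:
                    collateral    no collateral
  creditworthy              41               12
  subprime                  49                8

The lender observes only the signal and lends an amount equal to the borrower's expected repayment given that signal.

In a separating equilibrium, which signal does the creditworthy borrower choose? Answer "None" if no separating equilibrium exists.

None

Try creditworthy → collateral, subprime → no collateral:
  Under separation the lender infers type exactly: collateral → creditworthy (pays 197), no collateral → subprime (pays 122).
  Creditworthy: collateral gives 197 − 41 = 156; no collateral gives 122 − 12 = 110. No deviation. ✓
  Subprime: no collateral gives 122 − 8 = 114; collateral gives 197 − 49 = 148. Would deviate. ✗
Try creditworthy → no collateral, subprime → collateral:
  Under separation the lender infers type exactly: no collateral → creditworthy (pays 197), collateral → subprime (pays 122).
  Creditworthy: no collateral gives 197 − 12 = 185; collateral gives 122 − 41 = 81. No deviation. ✓
  Subprime: collateral gives 122 − 49 = 73; no collateral gives 197 − 8 = 189. Would deviate. ✗
Neither assignment is incentive-compatible.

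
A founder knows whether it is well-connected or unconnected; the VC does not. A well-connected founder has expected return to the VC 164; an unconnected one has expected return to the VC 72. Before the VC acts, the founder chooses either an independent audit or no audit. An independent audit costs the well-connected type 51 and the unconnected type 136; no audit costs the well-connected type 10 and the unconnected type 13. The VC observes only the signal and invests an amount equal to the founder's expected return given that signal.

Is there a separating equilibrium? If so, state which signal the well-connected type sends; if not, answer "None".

Try well-connected → audit, unconnected → no audit:
  If types separate, audit earns payment 164 and no audit earns 72.
  Well-connected: audit gives 164 − 51 = 113; no audit gives 72 − 10 = 62. No deviation. ✓
  Unconnected: no audit gives 72 − 13 = 59; audit gives 164 − 136 = 28. No deviation. ✓
Both hold — the well-connected type sends audit.

audit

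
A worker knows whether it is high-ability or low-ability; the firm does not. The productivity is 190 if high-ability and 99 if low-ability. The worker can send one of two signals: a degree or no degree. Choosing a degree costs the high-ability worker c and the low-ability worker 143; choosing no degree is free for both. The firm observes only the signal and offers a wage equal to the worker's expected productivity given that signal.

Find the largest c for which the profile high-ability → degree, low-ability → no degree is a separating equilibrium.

91

Under separation: degree → high-ability (pays 190); no degree → low-ability (pays 99).
Low-ability: 99 − 0 = 99 ≥ 190 − 143 = 47. Holds regardless of c. ✓
High-ability: 190 − c ≥ 99 − 0, so c ≤ 190 − 99 = 91.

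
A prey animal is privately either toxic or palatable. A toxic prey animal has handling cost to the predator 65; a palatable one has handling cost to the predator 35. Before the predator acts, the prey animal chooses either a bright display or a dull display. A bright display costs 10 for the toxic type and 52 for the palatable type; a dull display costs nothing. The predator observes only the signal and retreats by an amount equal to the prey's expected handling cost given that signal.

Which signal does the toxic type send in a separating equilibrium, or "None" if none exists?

Try toxic → bright display, palatable → dull display:
  Under separation the predator infers type exactly: bright display → toxic (pays 65), dull display → palatable (pays 35).
  Toxic: bright display gives 65 − 10 = 55; dull display gives 35 − 0 = 35. No deviation. ✓
  Palatable: dull display gives 35 − 0 = 35; bright display gives 65 − 52 = 13. No deviation. ✓
Both hold — the toxic type sends bright display.

bright display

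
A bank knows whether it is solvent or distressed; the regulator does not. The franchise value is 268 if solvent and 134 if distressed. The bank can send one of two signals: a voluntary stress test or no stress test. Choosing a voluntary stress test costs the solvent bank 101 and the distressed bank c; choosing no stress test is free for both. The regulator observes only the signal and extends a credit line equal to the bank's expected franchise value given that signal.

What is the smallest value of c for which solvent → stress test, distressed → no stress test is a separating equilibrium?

134

Under separation: stress test → solvent (pays 268); no stress test → distressed (pays 134).
Solvent: 268 − 101 = 167 ≥ 134 − 0 = 134. Holds regardless of c. ✓
Distressed: 134 − 0 ≥ 268 − c, so c ≥ 268 − 134 = 134.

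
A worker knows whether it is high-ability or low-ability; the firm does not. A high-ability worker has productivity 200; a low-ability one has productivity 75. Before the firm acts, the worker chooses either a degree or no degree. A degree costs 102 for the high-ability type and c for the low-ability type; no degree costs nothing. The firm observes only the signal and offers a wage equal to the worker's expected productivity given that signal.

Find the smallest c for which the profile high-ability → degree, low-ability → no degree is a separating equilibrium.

Under separation: degree → high-ability (pays 200); no degree → low-ability (pays 75).
High-ability: 200 − 102 = 98 ≥ 75 − 0 = 75. Holds regardless of c. ✓
Low-ability: 75 − 0 ≥ 200 − c, so c ≥ 200 − 75 = 125.

125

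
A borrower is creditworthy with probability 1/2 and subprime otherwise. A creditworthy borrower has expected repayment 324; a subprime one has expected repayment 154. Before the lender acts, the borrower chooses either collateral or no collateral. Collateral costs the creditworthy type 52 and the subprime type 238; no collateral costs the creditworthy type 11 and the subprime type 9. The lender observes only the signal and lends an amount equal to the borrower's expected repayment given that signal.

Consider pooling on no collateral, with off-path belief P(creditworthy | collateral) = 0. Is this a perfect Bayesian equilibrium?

At the pooled signal (no collateral) the lender holds the prior 1/2 and pays 1/2·324 + 1/2·154 = 239. Off-path (collateral) belief 0 gives 0·324 + 1·154 = 154.
Creditworthy: no collateral gives 239 − 11 = 228; collateral gives 154 − 52 = 102. Stays. ✓
Subprime: no collateral gives 239 − 9 = 230; collateral gives 154 − 238 = -84. Stays. ✓

Yes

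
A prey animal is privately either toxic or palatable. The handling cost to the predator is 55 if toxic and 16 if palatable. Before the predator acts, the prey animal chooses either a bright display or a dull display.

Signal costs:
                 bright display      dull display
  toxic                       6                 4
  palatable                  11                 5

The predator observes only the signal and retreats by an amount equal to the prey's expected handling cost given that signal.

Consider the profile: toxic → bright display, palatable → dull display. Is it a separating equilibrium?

No

If types separate, bright display earns payment 55 and dull display earns 16.
Toxic: bright display gives 55 − 6 = 49; dull display gives 16 − 4 = 12. No deviation. ✓
Palatable: dull display gives 16 − 5 = 11; bright display gives 55 − 11 = 44. Would deviate. ✗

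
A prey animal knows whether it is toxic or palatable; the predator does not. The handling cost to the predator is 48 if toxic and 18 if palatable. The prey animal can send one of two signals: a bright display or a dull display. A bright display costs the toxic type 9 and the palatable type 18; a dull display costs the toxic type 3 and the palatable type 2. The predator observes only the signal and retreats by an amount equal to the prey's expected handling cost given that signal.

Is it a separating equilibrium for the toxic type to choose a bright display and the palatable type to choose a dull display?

Under separation the predator infers type exactly: bright display → toxic (pays 48), dull display → palatable (pays 18).
Toxic: bright display gives 48 − 9 = 39; dull display gives 18 − 3 = 15. No deviation. ✓
Palatable: dull display gives 18 − 2 = 16; bright display gives 48 − 18 = 30. Would deviate. ✗

No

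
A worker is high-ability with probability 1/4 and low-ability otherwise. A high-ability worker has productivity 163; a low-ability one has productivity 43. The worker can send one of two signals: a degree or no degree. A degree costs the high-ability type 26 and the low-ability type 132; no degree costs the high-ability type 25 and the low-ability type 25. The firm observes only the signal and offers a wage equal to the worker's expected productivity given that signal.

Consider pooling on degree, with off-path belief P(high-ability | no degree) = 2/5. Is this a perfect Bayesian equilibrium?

No

At the pooled signal (degree) the firm holds the prior 1/4 and pays 1/4·163 + 3/4·43 = 73. Off-path (no degree) belief 2/5 gives 2/5·163 + 3/5·43 = 91.
High-ability: degree gives 73 − 26 = 47; no degree gives 91 − 25 = 66. Deviates. ✗
Low-ability: degree gives 73 − 132 = -59; no degree gives 91 − 25 = 66. Deviates. ✗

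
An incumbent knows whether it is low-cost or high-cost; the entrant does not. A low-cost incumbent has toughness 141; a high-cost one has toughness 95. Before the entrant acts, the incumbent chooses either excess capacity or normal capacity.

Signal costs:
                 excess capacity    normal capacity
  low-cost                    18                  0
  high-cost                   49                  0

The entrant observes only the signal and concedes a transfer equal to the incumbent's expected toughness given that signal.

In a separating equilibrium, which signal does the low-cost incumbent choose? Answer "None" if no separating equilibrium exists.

Try low-cost → excess capacity, high-cost → normal capacity:
  If types separate, excess capacity earns payment 141 and normal capacity earns 95.
  Low-cost: excess capacity gives 141 − 18 = 123; normal capacity gives 95 − 0 = 95. No deviation. ✓
  High-cost: normal capacity gives 95 − 0 = 95; excess capacity gives 141 − 49 = 92. No deviation. ✓
Both hold — the low-cost type sends excess capacity.

excess capacity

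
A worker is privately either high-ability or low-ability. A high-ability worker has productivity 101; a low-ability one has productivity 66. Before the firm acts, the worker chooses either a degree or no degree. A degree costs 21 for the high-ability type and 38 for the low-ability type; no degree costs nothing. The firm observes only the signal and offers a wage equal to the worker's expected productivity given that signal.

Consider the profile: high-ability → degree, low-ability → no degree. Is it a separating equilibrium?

Yes

Under separation the firm infers type exactly: degree → high-ability (pays 101), no degree → low-ability (pays 66).
High-ability: degree gives 101 − 21 = 80; no degree gives 66 − 0 = 66. No deviation. ✓
Low-ability: no degree gives 66 − 0 = 66; degree gives 101 − 38 = 63. No deviation. ✓
Both incentive constraints hold.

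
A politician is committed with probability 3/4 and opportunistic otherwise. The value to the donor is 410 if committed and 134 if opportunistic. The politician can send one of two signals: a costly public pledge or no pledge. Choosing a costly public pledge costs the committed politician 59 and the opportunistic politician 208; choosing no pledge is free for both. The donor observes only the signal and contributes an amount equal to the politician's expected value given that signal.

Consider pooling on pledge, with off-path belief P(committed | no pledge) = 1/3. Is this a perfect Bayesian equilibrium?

At the pooled signal (pledge) the donor holds the prior 3/4 and pays 3/4·410 + 1/4·134 = 341. Off-path (no pledge) belief 1/3 gives 1/3·410 + 2/3·134 = 226.
Committed: pledge gives 341 − 59 = 282; no pledge gives 226 − 0 = 226. Stays. ✓
Opportunistic: pledge gives 341 − 208 = 133; no pledge gives 226 − 0 = 226. Deviates. ✗

No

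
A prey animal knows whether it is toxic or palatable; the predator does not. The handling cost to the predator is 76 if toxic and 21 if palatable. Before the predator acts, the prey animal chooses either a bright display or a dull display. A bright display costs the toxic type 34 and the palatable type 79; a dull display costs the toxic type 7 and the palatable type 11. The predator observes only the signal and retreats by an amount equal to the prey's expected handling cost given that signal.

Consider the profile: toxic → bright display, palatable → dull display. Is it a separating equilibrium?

Yes

If types separate, bright display earns payment 76 and dull display earns 21.
Toxic: bright display gives 76 − 34 = 42; dull display gives 21 − 7 = 14. No deviation. ✓
Palatable: dull display gives 21 − 11 = 10; bright display gives 76 − 79 = -3. No deviation. ✓
Both incentive constraints hold.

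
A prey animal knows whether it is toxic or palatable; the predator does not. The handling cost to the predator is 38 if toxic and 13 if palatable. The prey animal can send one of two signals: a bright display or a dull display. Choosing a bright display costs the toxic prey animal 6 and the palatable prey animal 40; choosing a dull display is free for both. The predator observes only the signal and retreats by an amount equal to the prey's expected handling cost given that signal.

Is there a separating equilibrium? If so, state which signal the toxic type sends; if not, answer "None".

Try toxic → bright display, palatable → dull display:
  If types separate, bright display earns payment 38 and dull display earns 13.
  Toxic: bright display gives 38 − 6 = 32; dull display gives 13 − 0 = 13. No deviation. ✓
  Palatable: dull display gives 13 − 0 = 13; bright display gives 38 − 40 = -2. No deviation. ✓
Both hold — the toxic type sends bright display.

bright display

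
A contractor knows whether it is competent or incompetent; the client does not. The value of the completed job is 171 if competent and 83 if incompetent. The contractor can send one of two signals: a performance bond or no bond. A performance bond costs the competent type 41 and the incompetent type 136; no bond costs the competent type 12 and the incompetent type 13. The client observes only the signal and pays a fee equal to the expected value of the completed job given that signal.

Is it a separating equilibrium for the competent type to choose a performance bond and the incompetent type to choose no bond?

Yes

Under separation the client infers type exactly: bond → competent (pays 171), no bond → incompetent (pays 83).
Competent: bond gives 171 − 41 = 130; no bond gives 83 − 12 = 71. No deviation. ✓
Incompetent: no bond gives 83 − 13 = 70; bond gives 171 − 136 = 35. No deviation. ✓
Both incentive constraints hold.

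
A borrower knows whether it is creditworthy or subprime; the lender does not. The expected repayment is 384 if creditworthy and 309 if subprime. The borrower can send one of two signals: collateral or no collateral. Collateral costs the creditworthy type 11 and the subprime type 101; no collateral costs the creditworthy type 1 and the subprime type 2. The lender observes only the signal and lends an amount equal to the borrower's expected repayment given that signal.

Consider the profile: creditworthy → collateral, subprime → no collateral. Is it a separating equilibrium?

Yes

If types separate, collateral earns payment 384 and no collateral earns 309.
Creditworthy: collateral gives 384 − 11 = 373; no collateral gives 309 − 1 = 308. No deviation. ✓
Subprime: no collateral gives 309 − 2 = 307; collateral gives 384 − 101 = 283. No deviation. ✓
Neither type gains from mimicking the other.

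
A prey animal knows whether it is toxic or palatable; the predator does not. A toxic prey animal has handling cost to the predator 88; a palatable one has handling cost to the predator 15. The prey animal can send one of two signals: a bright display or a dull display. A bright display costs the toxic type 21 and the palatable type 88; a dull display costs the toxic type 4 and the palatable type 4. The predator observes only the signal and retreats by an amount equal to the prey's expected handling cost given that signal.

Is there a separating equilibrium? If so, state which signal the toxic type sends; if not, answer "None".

bright display

Try toxic → bright display, palatable → dull display:
  If types separate, bright display earns payment 88 and dull display earns 15.
  Toxic: bright display gives 88 − 21 = 67; dull display gives 15 − 4 = 11. No deviation. ✓
  Palatable: dull display gives 15 − 4 = 11; bright display gives 88 − 88 = 0. No deviation. ✓
Both hold — the toxic type sends bright display.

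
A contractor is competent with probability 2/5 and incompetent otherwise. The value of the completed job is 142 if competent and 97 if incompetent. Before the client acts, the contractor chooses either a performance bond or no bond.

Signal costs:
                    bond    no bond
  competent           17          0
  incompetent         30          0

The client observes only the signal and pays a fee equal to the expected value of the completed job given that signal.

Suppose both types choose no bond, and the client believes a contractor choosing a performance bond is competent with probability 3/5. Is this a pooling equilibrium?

On the equilibrium path (no bond) the client holds the prior 2/5 and pays 2/5·142 + 3/5·97 = 115. Off-path (bond) belief 3/5 gives 3/5·142 + 2/5·97 = 124.
Competent: no bond gives 115 − 0 = 115; bond gives 124 − 17 = 107. Stays. ✓
Incompetent: no bond gives 115 − 0 = 115; bond gives 124 − 30 = 94. Stays. ✓
Beliefs are Bayes-consistent on-path and both types best-respond.

Yes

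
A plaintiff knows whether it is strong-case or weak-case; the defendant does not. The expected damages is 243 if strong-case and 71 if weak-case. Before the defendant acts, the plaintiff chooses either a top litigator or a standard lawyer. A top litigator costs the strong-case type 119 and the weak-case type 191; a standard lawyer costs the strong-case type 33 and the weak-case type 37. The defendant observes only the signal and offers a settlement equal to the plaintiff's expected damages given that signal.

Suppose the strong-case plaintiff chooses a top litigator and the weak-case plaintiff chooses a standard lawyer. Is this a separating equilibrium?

No

If types separate, top litigator earns payment 243 and standard lawyer earns 71.
Strong-case: top litigator gives 243 − 119 = 124; standard lawyer gives 71 − 33 = 38. No deviation. ✓
Weak-case: standard lawyer gives 71 − 37 = 34; top litigator gives 243 − 191 = 52. Would deviate. ✗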